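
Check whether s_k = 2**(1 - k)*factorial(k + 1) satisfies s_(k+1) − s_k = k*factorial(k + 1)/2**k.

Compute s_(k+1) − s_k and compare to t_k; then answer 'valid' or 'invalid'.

valid; difference matches t_k

s_(k+1) = factorial(k + 2)/2**k
s_(k+1) − s_k = k*factorial(k + 1)/2**k
(s_(k+1) − s_k) − t_k = 0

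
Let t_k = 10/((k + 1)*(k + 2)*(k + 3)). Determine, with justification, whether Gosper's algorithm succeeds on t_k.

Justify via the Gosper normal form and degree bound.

r(k) = (k + 1)/(k + 4) after simplifying.
So A=k + 1 and B=k + 4, with C=1.
Key eq: (k + 1)·f(k+1) = (k + 3)·f(k) + (1).
From deg A=1, deg B=1, deg C=0: d=2.
A polynomial solution: f(k) = k*(k + 3)/4.
Get s_k = R·t_k = 5*k*(k + 3)/(2*(k + 1)*(k + 2)) with R(k) = B(k−1)f(k)/C(k) = k*(k + 3)**2/4.
Δs = 10/(k**3 + 6*k**2 + 11*k + 6), as required.

Yes. s_k = 5*k*(k + 3)/(2*(k + 1)*(k + 2)).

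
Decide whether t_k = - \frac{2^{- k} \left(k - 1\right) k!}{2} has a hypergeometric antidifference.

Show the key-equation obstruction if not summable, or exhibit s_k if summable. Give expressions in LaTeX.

t_(k+1)/t_k = k*(k + 1)/(2*(k - 1)).
Normal form (A,B,C) = (k/2 + 1/2, 1, k - 1).
f must satisfy (k/2 + 1/2)·f(k+1) − (1)·f(k) = k - 1.
From deg A=1, deg B=0, deg C=1: d=0.
Solving with deg f ≤ 0: f(k) = 2.
So s_k = (B(k−1)f/C)·t_k = (2/(k - 1))·t_k = -factorial(k)/2**k.
Verify: -(k - 1)*factorial(k)/(2*2**k) matches t_k.

Yes. s_k = - 2^{- k} k!.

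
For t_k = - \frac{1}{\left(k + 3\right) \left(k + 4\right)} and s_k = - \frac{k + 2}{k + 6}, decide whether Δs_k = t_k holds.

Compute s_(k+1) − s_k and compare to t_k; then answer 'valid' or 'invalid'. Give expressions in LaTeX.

s_(k+1) = (-k - 3)/(k + 7)
s_(k+1) − s_k = -4/(k**2 + 13*k + 42)
(s_(k+1) − s_k) − t_k = 3*(-k**2 - 5*k - 2)/(k**4 + 20*k**3 + 145*k**2 + 450*k + 504)

Invalid: residual \frac{3 \left(- k^{2} - 5 k - 2\right)}{k^{4} + 20 k^{3} + 145 k^{2} + 450 k + 504} ≠ 0.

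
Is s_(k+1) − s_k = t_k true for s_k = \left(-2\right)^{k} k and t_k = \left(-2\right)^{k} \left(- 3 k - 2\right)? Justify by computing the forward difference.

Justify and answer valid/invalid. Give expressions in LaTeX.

s_(k+1) = (-2)**(k + 1)*(k + 1)
s_(k+1) − s_k = (-2)**k*(-3*k - 2)
(s_(k+1) − s_k) − t_k = 0

Valid: the claim telescopes to t_k.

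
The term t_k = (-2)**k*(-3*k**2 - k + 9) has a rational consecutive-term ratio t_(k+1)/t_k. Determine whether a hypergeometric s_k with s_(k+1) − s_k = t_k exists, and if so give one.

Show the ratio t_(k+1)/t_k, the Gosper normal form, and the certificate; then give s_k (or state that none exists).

t_(k+1)/t_k = 2*(-3*k**2 - 7*k + 5)/(3*k**2 + k - 9).
Gosper form: A/B · C(k+1)/C(k) with A=-2, B=1, C=k**2 + k/3 - 3.
Need (-2)·f(k+1) − (1)·f(k) = k**2 + k/3 - 3.
From deg A=0, deg B=0, deg C=2: d=2.
A polynomial solution: f(k) = -(k**2 - k - 3)/3.
Certificate R = B(k−1)f/C = -(k**2 - k - 3)/(3*k**2 + k - 9) gives s_k = (-2)**k*(k**2 - k - 3).
Check: Δs_k = (-2)**k*(-3*k**2 - k + 9). ✓

s_k = (-2)**k*(k**2 - k - 3)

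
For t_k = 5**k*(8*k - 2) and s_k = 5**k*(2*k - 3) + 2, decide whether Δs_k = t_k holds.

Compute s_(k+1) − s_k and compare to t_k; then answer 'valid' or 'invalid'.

s_(k+1) = 5**(k + 1)*(2*k - 1) + 2
s_(k+1) − s_k = 5**k*(8*k - 2)
(s_(k+1) − s_k) − t_k = 0

Valid — Δs_k = t_k.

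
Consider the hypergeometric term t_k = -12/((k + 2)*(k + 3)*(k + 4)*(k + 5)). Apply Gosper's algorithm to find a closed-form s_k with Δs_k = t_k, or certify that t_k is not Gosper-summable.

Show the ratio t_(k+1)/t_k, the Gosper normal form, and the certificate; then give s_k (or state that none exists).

s_k = k*(-k**2 - 9*k - 26)/(6*(k + 2)*(k + 3)*(k + 4))

r(k) = (k + 2)/(k + 6) after simplifying.
Take A(k)=k + 2, B(k)=k + 6, C(k)=1.
Solve (k + 2)·f(k+1) − (k + 5)·f(k) = 1.
d = 3 from the (1,1,0) case.
Solve for f: f(k) = k*(k**2 + 9*k + 26)/72 (degree 3 ≤ 3).
So s_k = (B(k−1)f/C)·t_k = (k*(k + 5)*(k**2 + 9*k + 26)/72)·t_k = k*(-k**2 - 9*k - 26)/(6*(k + 2)*(k + 3)*(k + 4)).
Δs = -12/(k**4 + 14*k**3 + 71*k**2 + 154*k + 120), as required.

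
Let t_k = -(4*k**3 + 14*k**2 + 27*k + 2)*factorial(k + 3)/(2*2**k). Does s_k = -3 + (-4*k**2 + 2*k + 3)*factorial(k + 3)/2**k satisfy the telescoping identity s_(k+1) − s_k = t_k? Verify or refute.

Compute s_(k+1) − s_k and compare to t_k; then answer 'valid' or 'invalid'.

valid; difference matches t_k

s_(k+1) = 2**(-k - 1)*(2*k - 4*(k + 1)**2 + 5)*factorial(k + 4) - 3
s_(k+1) − s_k = -(4*k**3 + 14*k**2 + 27*k + 2)*factorial(k + 3)/(2*2**k)
(s_(k+1) − s_k) − t_k = 0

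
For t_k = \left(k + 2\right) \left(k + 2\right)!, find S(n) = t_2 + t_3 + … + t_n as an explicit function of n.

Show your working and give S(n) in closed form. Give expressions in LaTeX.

t_(k+1)/t_k = (k + 3)**2/(k + 2).
So A=k + 3 and B=1, with C=k + 2.
f must satisfy (k + 3)·f(k+1) − (1)·f(k) = k + 2.
d = 0 from the (1,0,1) case.
Solve for f: f(k) = 1 (degree 0 ≤ 0).
Then R = B(k−1)f/C = 1/(k + 2), so s_k = R(k)·t_k = factorial(k + 2).
Check: Δs_k = (k + 2)*factorial(k + 2). ✓
s_(n+1) = factorial(n + 3) and s_(2) = 24, so S(n) = factorial(n + 3) - 24.

S(n) = \left(n + 3\right)! - 24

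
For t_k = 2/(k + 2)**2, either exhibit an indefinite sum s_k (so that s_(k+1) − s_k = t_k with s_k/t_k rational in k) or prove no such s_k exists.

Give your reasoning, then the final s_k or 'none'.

t_(k+1)/t_k = (k + 2)**2/(k + 3)**2.
Take A(k)=k**2 + 4*k + 4, B(k)=k**2 + 6*k + 9, C(k)=1.
f must satisfy (k**2 + 4*k + 4)·f(k+1) − (k**2 + 4*k + 4)·f(k) = 1.
d = 0 from the (2,2,0) case.
Generic f = c0 gives residual -1; -1 = 0 cannot hold, so t_k is not Gosper-summable.

no hypergeometric antidifference exists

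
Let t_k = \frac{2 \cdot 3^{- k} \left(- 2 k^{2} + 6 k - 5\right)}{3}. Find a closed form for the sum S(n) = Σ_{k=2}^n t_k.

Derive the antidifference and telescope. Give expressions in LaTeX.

Ratio r(k) = (2*k**2 - 2*k + 1)/(3*(2*k**2 - 6*k + 5)).
So A=1/3 and B=1, with C=k**2 - 3*k + 5/2.
f must satisfy (1/3)·f(k+1) − (1)·f(k) = k**2 - 3*k + 5/2.
deg f ≤ 2 (via 0,0,2).
A polynomial solution: f(k) = -3*(k**2 - 2*k + 2)/2.
Certificate R = B(k−1)f/C = -3*(k**2 - 2*k + 2)/(2*k**2 - 6*k + 5) gives s_k = 2*(k**2 - 2*k + 2)/3**k.
Δs = 2*(-2*k**2 + 6*k - 5)/(3*3**k), as required.
s_(n+1) = 2*3**(-n - 1)*(n**2 + 1) and s_(2) = 4/9, so S(n) = 2*3**(-n - 2)*(-2*3**n + 3*n**2 + 3).

S(n) = 2 \cdot 3^{- n - 2} \left(- 2 \cdot 3^{n} + 3 n^{2} + 3\right)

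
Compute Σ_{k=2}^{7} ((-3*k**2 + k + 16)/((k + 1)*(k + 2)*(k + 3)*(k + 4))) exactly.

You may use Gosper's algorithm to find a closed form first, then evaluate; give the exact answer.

Compute t_(k+1)/t_k: get (k + 1)*(k - 3*(k + 1)**2 + 17)/((k + 5)*(-3*k**2 + k + 16)).
So A=k + 1 and B=k + 5, with C=k**2 - k/3 - 16/3.
Need (k + 1)·f(k+1) − (k + 4)·f(k) = k**2 - k/3 - 16/3.
Degrees (1,1,2) ⇒ d ≤ 3.
Solve for f: f(k) = -k*(k**2 + 12*k + 19)/6 (degree 3 ≤ 3).
So s_k = (B(k−1)f/C)·t_k = (-k*(k + 4)*(k**2 + 12*k + 19)/(2*(3*k**2 - k - 16)))·t_k = k*(k**2 + 12*k + 19)/(2*(k + 1)*(k + 2)*(k + 3)).
Check: Δs_k = (-3*k**2 + k + 16)/(k**4 + 10*k**3 + 35*k**2 + 50*k + 24). ✓
Evaluate s at k=8 and k=2: 358/495 and 47/60; difference -119/1980.

Σ = -119/1980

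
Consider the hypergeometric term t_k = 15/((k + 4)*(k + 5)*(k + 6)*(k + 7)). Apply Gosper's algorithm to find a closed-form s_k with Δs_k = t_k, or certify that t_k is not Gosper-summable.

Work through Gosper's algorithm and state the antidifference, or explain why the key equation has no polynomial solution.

Ratio r(k) = (k + 4)/(k + 8).
So A=k + 4 and B=k + 8, with C=1.
Need (k + 4)·f(k+1) − (k + 7)·f(k) = 1.
Degrees (1,1,0) ⇒ d ≤ 3.
Coefficient equations give f(k) = k*(k**2 + 15*k + 74)/360.
Then R = B(k−1)f/C = k*(k + 7)*(k**2 + 15*k + 74)/360, so s_k = R(k)·t_k = k*(k**2 + 15*k + 74)/(24*(k + 4)*(k + 5)*(k + 6)).
Δs = 15/(k**4 + 22*k**3 + 179*k**2 + 638*k + 840), as required.

s_k = k*(k**2 + 15*k + 74)/(24*(k + 4)*(k + 5)*(k + 6))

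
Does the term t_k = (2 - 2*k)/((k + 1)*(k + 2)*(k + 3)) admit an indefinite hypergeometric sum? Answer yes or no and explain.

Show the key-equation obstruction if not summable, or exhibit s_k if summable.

Compute t_(k+1)/t_k: get k*(k + 1)/((k - 1)*(k + 4)).
Normal form (A,B,C) = (k + 1, k + 4, k - 1).
f must satisfy (k + 1)·f(k+1) − (k + 3)·f(k) = k - 1.
Bound: deg f ≤ 2.
A polynomial solution: f(k) = -k.
R(k) = B(k−1)·f(k)/C(k) = -k*(k + 3)/(k - 1); s_k = R·t_k = 2*k/((k + 1)*(k + 2)).
Verify: 2*(1 - k)/(k**3 + 6*k**2 + 11*k + 6) matches t_k.

Yes. s_k = 2*k/((k + 1)*(k + 2)).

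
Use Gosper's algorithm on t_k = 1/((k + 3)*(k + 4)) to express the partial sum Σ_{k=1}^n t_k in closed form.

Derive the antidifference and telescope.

S(n) = n/(4*(n + 4))

t_(k+1)/t_k = (k + 3)/(k + 5).
Take A(k)=k + 3, B(k)=k + 5, C(k)=1.
Set up (k + 3)·f(k+1) − (k + 4)·f(k) − (1) = 0.
deg f ≤ 1 (via 1,1,0).
A polynomial solution: f(k) = k/3.
So s_k = (B(k−1)f/C)·t_k = (k*(k + 4)/3)·t_k = k/(3*(k + 3)).
Δs = 1/(k**2 + 7*k + 12), as required.
s_(n+1) = (n + 1)/(3*(n + 4)) and s_(1) = 1/12, so S(n) = n/(4*(n + 4)).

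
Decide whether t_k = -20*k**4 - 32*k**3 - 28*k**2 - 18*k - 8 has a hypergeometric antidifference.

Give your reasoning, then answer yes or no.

Step 1: r(k) = (10*k**4 + 56*k**3 + 122*k**2 + 125*k + 53)/(10*k**4 + 16*k**3 + 14*k**2 + 9*k + 4).
Normal form (A,B,C) = (1, 1, k**4 + 8*k**3/5 + 7*k**2/5 + 9*k/10 + 2/5).
Solve (1)·f(k+1) − (1)·f(k) = k**4 + 8*k**3/5 + 7*k**2/5 + 9*k/10 + 2/5.
Degrees (0,0,4) ⇒ d ≤ 5.
Solve for f: f(k) = k*(4*k**4 - 2*k**3 + 3*k + 3)/20 (degree 5 ≤ 5).
Certificate R = B(k−1)f/C = k*(4*k**4 - 2*k**3 + 3*k + 3)/(2*(10*k**4 + 16*k**3 + 14*k**2 + 9*k + 4)) gives s_k = k*(-4*k**4 + 2*k**3 - 3*k - 3).
s_(k+1) − s_k = -20*k**4 - 32*k**3 - 28*k**2 - 18*k - 8 = t_k.

Yes. s_k = k*(-4*k**4 + 2*k**3 - 3*k - 3).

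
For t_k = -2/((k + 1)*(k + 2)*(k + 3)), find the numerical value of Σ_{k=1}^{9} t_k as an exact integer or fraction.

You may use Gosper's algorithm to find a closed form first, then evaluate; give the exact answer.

Σ = -7/44

r(k) = (k + 1)/(k + 4) after simplifying.
Normal form (A,B,C) = (k + 1, k + 4, 1).
f must satisfy (k + 1)·f(k+1) − (k + 3)·f(k) = 1.
Bound: deg f ≤ 2.
Solve for f: f(k) = k*(k + 3)/4 (degree 2 ≤ 2).
R(k) = B(k−1)·f(k)/C(k) = k*(k + 3)**2/4; s_k = R·t_k = k*(-k - 3)/(2*(k + 1)*(k + 2)).
Verify: -2/(k**3 + 6*k**2 + 11*k + 6) matches t_k.
Σ_(k=1)^(9) t_k = s_(10) − s_(1) = -65/132 − (-1/3) = -7/44.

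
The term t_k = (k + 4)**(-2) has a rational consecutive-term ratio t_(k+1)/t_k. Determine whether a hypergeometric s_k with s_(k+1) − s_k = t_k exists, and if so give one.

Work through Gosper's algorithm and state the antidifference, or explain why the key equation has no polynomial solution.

Ratio r(k) = (k + 4)**2/(k + 5)**2.
A = k**2 + 8*k + 16, B = k**2 + 10*k + 25, C = 1.
f must satisfy (k**2 + 8*k + 16)·f(k+1) − (k**2 + 8*k + 16)·f(k) = 1.
Degrees (2,2,0) ⇒ d ≤ 0.
f = c0 ⇒ A·f(k+1) − B(k−1)·f(k) − C = -1. The system {-1 = 0} is inconsistent; no antidifference.

no hypergeometric antidifference exists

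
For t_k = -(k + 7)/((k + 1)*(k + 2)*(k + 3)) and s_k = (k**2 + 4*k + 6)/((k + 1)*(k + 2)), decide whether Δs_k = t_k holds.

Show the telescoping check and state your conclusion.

Valid: the claim telescopes to t_k.

s_(k+1) = (4*k + (k + 1)**2 + 10)/((k + 2)*(k + 3))
s_(k+1) − s_k = (-k - 7)/(k**3 + 6*k**2 + 11*k + 6)
(s_(k+1) − s_k) − t_k = 0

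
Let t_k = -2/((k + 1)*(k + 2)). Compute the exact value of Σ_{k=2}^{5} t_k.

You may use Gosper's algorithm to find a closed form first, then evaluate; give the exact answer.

Σ = -8/21

r(k) = (k + 1)/(k + 3) after simplifying.
Take A(k)=k + 1, B(k)=k + 3, C(k)=1.
Solve (k + 1)·f(k+1) − (k + 2)·f(k) = 1.
Bound: deg f ≤ 1.
A polynomial solution: f(k) = k.
So s_k = (B(k−1)f/C)·t_k = (k*(k + 2))·t_k = -2*k/(k + 1).
Verify: -2/(k**2 + 3*k + 2) matches t_k.
Σ_(k=2)^(5) t_k = s_(6) − s_(2) = -12/7 − (-4/3) = -8/21.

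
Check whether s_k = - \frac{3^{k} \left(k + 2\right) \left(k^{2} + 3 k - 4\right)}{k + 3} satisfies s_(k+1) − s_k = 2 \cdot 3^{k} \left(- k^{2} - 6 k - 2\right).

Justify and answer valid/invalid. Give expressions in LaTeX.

Invalid: residual \frac{3^{k} \left(2 k^{3} + 17 k^{2} + 37 k + 16\right)}{k^{2} + 7 k + 12} ≠ 0.

s_(k+1) = 3**(k + 1)*k*(-k**2 - 8*k - 15)/(k + 4)
s_(k+1) − s_k = 3**k*(-2*k**4 - 24*k**3 - 95*k**2 - 135*k - 32)/(k**2 + 7*k + 12)
(s_(k+1) − s_k) − t_k = 3**k*(2*k**3 + 17*k**2 + 37*k + 16)/(k**2 + 7*k + 12)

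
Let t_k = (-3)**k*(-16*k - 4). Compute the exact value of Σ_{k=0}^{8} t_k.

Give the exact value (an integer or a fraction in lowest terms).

Σ = -669220

Compute t_(k+1)/t_k: get 3*(-4*k - 5)/(4*k + 1).
Normal form (A,B,C) = (-3, 1, k + 1/4).
Solve (-3)·f(k+1) − (1)·f(k) = k + 1/4.
From deg A=0, deg B=0, deg C=1: d=1.
Solve for f: f(k) = -(2*k - 1)/8 (degree 1 ≤ 1).
Get s_k = R·t_k = (-3)**k*(4*k - 2) with R(k) = B(k−1)f(k)/C(k) = -(2*k - 1)/(2*(4*k + 1)).
Verify: (-3)**k*(-16*k - 4) matches t_k.
Evaluate s at k=9 and k=0: -669222 and -2; difference -669220.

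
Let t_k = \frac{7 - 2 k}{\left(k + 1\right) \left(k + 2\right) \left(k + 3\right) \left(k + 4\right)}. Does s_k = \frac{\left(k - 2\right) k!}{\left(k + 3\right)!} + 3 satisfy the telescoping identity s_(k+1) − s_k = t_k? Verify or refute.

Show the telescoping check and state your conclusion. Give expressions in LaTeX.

s_(k+1) = (k - 1)*factorial(k + 1)/factorial(k + 4) + 3
s_(k+1) − s_k = (7 - 2*k)/((k + 1)*(k + 2)*(k + 3)*(k + 4))
(s_(k+1) − s_k) − t_k = 0

Valid — Δs_k = t_k.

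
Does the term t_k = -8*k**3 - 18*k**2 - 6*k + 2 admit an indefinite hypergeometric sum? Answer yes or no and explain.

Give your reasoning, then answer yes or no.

r(k) = (4*k**3 + 21*k**2 + 33*k + 15)/(4*k**3 + 9*k**2 + 3*k - 1) after simplifying.
Normal form (A,B,C) = (1, 1, k**3 + 9*k**2/4 + 3*k/4 - 1/4).
Key eq: (1)·f(k+1) = (1)·f(k) + (k**3 + 9*k**2/4 + 3*k/4 - 1/4).
Bound: deg f ≤ 4.
A polynomial solution: f(k) = k*(k**3 + k**2 - 2*k - 1)/4.
So s_k = (B(k−1)f/C)·t_k = (k*(k**3 + k**2 - 2*k - 1)/(4*k**3 + 9*k**2 + 3*k - 1))·t_k = 2*k*(-k**3 - k**2 + 2*k + 1).
Check: Δs_k = -8*k**3 - 18*k**2 - 6*k + 2. ✓

Yes. s_k = 2*k*(-k**3 - k**2 + 2*k + 1).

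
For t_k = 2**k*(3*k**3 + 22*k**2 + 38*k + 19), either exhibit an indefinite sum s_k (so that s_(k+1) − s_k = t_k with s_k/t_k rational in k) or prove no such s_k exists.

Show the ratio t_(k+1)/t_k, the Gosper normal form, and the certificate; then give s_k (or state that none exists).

The ratio is 2*(3*k**3 + 31*k**2 + 91*k + 82)/(3*k**3 + 22*k**2 + 38*k + 19).
Take A(k)=2, B(k)=1, C(k)=k**3 + 22*k**2/3 + 38*k/3 + 19/3.
Key eq: (2)·f(k+1) = (1)·f(k) + (k**3 + 22*k**2/3 + 38*k/3 + 19/3).
Bound: deg f ≤ 3.
Coefficient equations give f(k) = (3*k**3 + 4*k**2 + 4*k - 3)/3.
So s_k = (B(k−1)f/C)·t_k = ((3*k**3 + 4*k**2 + 4*k - 3)/((k + 1)*(3*k**2 + 19*k + 19)))·t_k = 2**k*(3*k**3 + 4*k**2 + 4*k - 3).
Δs = 2**k*(3*k**3 + 22*k**2 + 38*k + 19), as required.

s_k = 2**k*(3*k**3 + 4*k**2 + 4*k - 3)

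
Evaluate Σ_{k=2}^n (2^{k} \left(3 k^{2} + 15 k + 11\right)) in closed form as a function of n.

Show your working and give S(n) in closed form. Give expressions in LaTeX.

S(n) = 6 \cdot 2^{n} n^{2} + 18 \cdot 2^{n} n + 10 \cdot 2^{n} - 68

Step 1: r(k) = 2*(3*k**2 + 21*k + 29)/(3*k**2 + 15*k + 11).
Normal form (A,B,C) = (2, 1, k**2 + 5*k + 11/3).
Key eq: (2)·f(k+1) = (1)·f(k) + (k**2 + 5*k + 11/3).
deg f ≤ 2 (via 0,0,2).
Solve for f: f(k) = (3*k**2 + 3*k - 1)/3 (degree 2 ≤ 2).
So s_k = (B(k−1)f/C)·t_k = ((3*k**2 + 3*k - 1)/(3*k**2 + 15*k + 11))·t_k = 2**k*(3*k**2 + 3*k - 1).
Check: Δs_k = 2**k*(3*k**2 + 15*k + 11). ✓
s_(n+1) = 2**(n + 1)*(3*n**2 + 9*n + 5) and s_(2) = 68, so S(n) = 6*2**n*n**2 + 18*2**n*n + 10*2**n - 68.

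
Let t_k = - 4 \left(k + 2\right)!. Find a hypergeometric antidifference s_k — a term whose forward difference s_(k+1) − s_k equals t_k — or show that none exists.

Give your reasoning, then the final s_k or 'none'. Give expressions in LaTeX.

none — t_k is not Gosper-summable

Step 1: r(k) = k + 3.
Take A(k)=k + 3, B(k)=1, C(k)=1.
Solve (k + 3)·f(k+1) − (1)·f(k) = 1.
deg f ≤ -1 (via 1,0,0).
deg f ≤ -1 is impossible — no certificate.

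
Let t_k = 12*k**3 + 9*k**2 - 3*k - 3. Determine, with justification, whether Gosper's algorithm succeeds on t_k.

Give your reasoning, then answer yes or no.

Step 1: r(k) = (4*k**3 + 15*k**2 + 17*k + 5)/(4*k**3 + 3*k**2 - k - 1).
So A=1 and B=1, with C=k**3 + 3*k**2/4 - k/4 - 1/4.
Key eq: (1)·f(k+1) = (1)·f(k) + (k**3 + 3*k**2/4 - k/4 - 1/4).
Degrees (0,0,3) ⇒ d ≤ 4.
Solving with deg f ≤ 4: f(k) = k**2*(k**2 - k - 1)/4.
Certificate R = B(k−1)f/C = k**2*(k**2 - k - 1)/(4*k**3 + 3*k**2 - k - 1) gives s_k = 3*k**2*(k**2 - k - 1).
s_(k+1) − s_k = 12*k**3 + 9*k**2 - 3*k - 3 = t_k.

Yes. s_k = 3*k**2*(k**2 - k - 1).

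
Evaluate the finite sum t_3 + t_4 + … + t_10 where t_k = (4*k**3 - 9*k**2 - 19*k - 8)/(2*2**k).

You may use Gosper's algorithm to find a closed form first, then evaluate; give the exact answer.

Σ = 13803/1024

t_(k+1)/t_k = (4*k**3 + 3*k**2 - 25*k - 32)/(2*(4*k**3 - 9*k**2 - 19*k - 8)).
Normal form (A,B,C) = (1/2, 1, k**3 - 9*k**2/4 - 19*k/4 - 2).
Set up (1/2)·f(k+1) − (1)·f(k) − (k**3 - 9*k**2/4 - 19*k/4 - 2) = 0.
d = 3 from the (0,0,3) case.
Solving with deg f ≤ 3: f(k) = -(4*k**3 + 3*k**2 - k - 2)/2.
So s_k = (B(k−1)f/C)·t_k = (-2*(4*k**3 + 3*k**2 - k - 2)/(4*k**3 - 9*k**2 - 19*k - 8))·t_k = (-4*k**3 - 3*k**2 + k + 2)/2**k.
Verify: (4*k**3 - 9*k**2 - 19*k - 8)/(2*2**k) matches t_k.
Telescoping: Σ = s_(11) − s_(3) = -2837/1024 − (-65/4) = 13803/1024.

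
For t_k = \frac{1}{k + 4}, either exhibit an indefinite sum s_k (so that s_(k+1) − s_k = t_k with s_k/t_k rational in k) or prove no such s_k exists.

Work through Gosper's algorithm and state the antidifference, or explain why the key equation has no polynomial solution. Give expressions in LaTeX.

The ratio is (k + 4)/(k + 5).
Gosper form: A/B · C(k+1)/C(k) with A=k + 4, B=k + 5, C=1.
Key eq: (k + 4)·f(k+1) = (k + 4)·f(k) + (1).
d = 0 from the (1,1,0) case.
f = c0 ⇒ A·f(k+1) − B(k−1)·f(k) − C = -1. The system {-1 = 0} is inconsistent; no antidifference.

none (Gosper's algorithm certifies no s_k)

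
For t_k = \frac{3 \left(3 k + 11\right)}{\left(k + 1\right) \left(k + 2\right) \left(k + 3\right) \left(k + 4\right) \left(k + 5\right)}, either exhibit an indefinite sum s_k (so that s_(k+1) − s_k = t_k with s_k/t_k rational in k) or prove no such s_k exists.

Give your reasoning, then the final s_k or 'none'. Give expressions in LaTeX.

Ratio r(k) = (k + 1)*(3*k + 14)/((k + 6)*(3*k + 11)).
So A=k + 1 and B=k + 6, with C=k + 11/3.
Key eq: (k + 1)·f(k+1) = (k + 5)·f(k) + (k + 11/3).
d = 4 from the (1,1,1) case.
Solve for f: f(k) = k*(k + 3)*(k**2 + 7*k + 14)/24 (degree 4 ≤ 4).
Then R = B(k−1)f/C = k*(k + 3)*(k + 5)*(k**2 + 7*k + 14)/(8*(3*k + 11)), so s_k = R(k)·t_k = 3*k*(k**2 + 7*k + 14)/(8*(k**3 + 7*k**2 + 14*k + 8)).
Check: Δs_k = 3*(3*k + 11)/(k**5 + 15*k**4 + 85*k**3 + 225*k**2 + 274*k + 120). ✓

s_k = \frac{3 k \left(k^{2} + 7 k + 14\right)}{8 \left(k^{3} + 7 k^{2} + 14 k + 8\right)}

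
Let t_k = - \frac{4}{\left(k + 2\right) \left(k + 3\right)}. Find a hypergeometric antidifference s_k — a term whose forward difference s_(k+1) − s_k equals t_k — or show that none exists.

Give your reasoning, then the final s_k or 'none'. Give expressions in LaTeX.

r(k) = (k + 2)/(k + 4) after simplifying.
So A=k + 2 and B=k + 4, with C=1.
Key eq: (k + 2)·f(k+1) = (k + 3)·f(k) + (1).
deg f ≤ 1 (via 1,1,0).
Match coefficients ⇒ f(k) = k/2.
So s_k = (B(k−1)f/C)·t_k = (k*(k + 3)/2)·t_k = -2*k/(k + 2).
s_(k+1) − s_k = -4/(k**2 + 5*k + 6) = t_k.

s_k = - \frac{2 k}{k + 2}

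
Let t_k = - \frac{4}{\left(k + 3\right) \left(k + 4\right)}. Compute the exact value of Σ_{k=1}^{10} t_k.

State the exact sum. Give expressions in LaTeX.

Step 1: r(k) = (k + 3)/(k + 5).
Take A(k)=k + 3, B(k)=k + 5, C(k)=1.
Need (k + 3)·f(k+1) − (k + 4)·f(k) = 1.
d = 1 from the (1,1,0) case.
Solving with deg f ≤ 1: f(k) = k/3.
Get s_k = R·t_k = -4*k/(3*k + 9) with R(k) = B(k−1)f(k)/C(k) = k*(k + 4)/3.
Δs = -4/(k**2 + 7*k + 12), as required.
Sum = s_(11) − s_(1); s_(11) = -22/21, s_(1) = -1/3 ⇒ -5/7.

Σ = -5/7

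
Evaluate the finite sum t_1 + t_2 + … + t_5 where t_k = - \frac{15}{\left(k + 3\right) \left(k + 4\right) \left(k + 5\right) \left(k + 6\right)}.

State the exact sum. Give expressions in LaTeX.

Compute t_(k+1)/t_k: get (k + 3)/(k + 7).
Gosper form: A/B · C(k+1)/C(k) with A=k + 3, B=k + 7, C=1.
f must satisfy (k + 3)·f(k+1) − (k + 6)·f(k) = 1.
deg f ≤ 3 (via 1,1,0).
Solve for f: f(k) = k*(k**2 + 12*k + 47)/180 (degree 3 ≤ 3).
So s_k = (B(k−1)f/C)·t_k = (k*(k + 6)*(k**2 + 12*k + 47)/180)·t_k = k*(-k**2 - 12*k - 47)/(12*(k + 3)*(k + 4)*(k + 5)).
s_(k+1) − s_k = -15/(k**4 + 18*k**3 + 119*k**2 + 342*k + 360) = t_k.
Telescoping: Σ = s_(6) − s_(1) = -31/396 − (-1/24) = -29/792.

Σ = -29/792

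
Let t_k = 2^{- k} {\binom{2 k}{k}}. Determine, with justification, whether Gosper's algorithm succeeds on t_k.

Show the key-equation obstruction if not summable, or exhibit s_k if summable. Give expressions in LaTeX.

Ratio r(k) = (2*k + 1)/(k + 1).
So A=2*k + 1 and B=k + 1, with C=1.
Key eq: (2*k + 1)·f(k+1) = (k)·f(k) + (1).
deg f ≤ -1 (via 1,1,0).
d = -1 < 0 ⇒ no nonzero polynomial f; not summable.

No. Not Gosper-summable.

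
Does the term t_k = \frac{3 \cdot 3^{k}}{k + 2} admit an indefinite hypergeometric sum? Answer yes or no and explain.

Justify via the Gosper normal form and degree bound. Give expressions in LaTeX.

The ratio is 3*(k + 2)/(k + 3).
A = 3*k + 6, B = k + 3, C = 1.
Set up (3*k + 6)·f(k+1) − (k + 2)·f(k) − (1) = 0.
From deg A=1, deg B=1, deg C=0: d=-1.
deg f ≤ -1 is impossible — no certificate.

No — negative degree bound, so no certificate f.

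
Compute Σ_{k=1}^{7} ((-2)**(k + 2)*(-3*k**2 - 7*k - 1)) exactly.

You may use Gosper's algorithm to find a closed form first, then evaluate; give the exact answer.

Σ = 72712

Step 1: r(k) = 2*(-3*k**2 - 13*k - 11)/(3*k**2 + 7*k + 1).
Take A(k)=-2, B(k)=1, C(k)=k**2 + 7*k/3 + 1/3.
Need (-2)·f(k+1) − (1)·f(k) = k**2 + 7*k/3 + 1/3.
deg f ≤ 2 (via 0,0,2).
Match coefficients ⇒ f(k) = -(k**2 + k - 1)/3.
R(k) = B(k−1)·f(k)/C(k) = -(k**2 + k - 1)/(3*k**2 + 7*k + 1); s_k = R·t_k = (-2)**(k + 2)*(k**2 + k - 1).
Verify: (-2)**(k + 2)*(-3*k**2 - 7*k - 1) matches t_k.
Evaluate s at k=8 and k=1: 72704 and -8; difference 72712.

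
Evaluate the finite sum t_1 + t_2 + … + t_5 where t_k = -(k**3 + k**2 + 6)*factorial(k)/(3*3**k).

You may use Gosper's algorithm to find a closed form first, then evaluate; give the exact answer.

Σ = -3200/81

Ratio r(k) = (k + 1)*((k + 1)**3 + (k + 1)**2 + 6)/(3*(k**3 + k**2 + 6)).
Factor: A=k/3 + 1/3; B=1; C=k**3 + k**2 + 6.
Key eq: (k/3 + 1/3)·f(k+1) = (1)·f(k) + (k**3 + k**2 + 6).
d = 2 from the (1,0,3) case.
Solve for f: f(k) = 3*(k - 1)*(k + 2) (degree 2 ≤ 2).
Certificate R = B(k−1)f/C = 3*(k - 1)*(k + 2)/(k**3 + k**2 + 6) gives s_k = -(k - 1)*(k + 2)*factorial(k)/3**k.
s_(k+1) − s_k = -(k**3 + k**2 + 6)*factorial(k)/(3*3**k) = t_k.
Evaluate s at k=6 and k=1: -3200/81 and 0; difference -3200/81.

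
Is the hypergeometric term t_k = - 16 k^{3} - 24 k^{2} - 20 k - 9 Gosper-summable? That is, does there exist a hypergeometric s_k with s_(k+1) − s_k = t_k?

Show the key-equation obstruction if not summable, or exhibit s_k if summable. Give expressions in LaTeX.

Yes. s_k = k \left(- 4 k^{3} - 2 k - 3\right).

r(k) = (16*k**3 + 72*k**2 + 116*k + 69)/(16*k**3 + 24*k**2 + 20*k + 9) after simplifying.
Gosper form: A/B · C(k+1)/C(k) with A=1, B=1, C=k**3 + 3*k**2/2 + 5*k/4 + 9/16.
Set up (1)·f(k+1) − (1)·f(k) − (k**3 + 3*k**2/2 + 5*k/4 + 9/16) = 0.
d = 4 from the (0,0,3) case.
A polynomial solution: f(k) = k*(4*k**3 + 2*k + 3)/16.
So s_k = (B(k−1)f/C)·t_k = (k*(4*k**3 + 2*k + 3)/(16*k**3 + 24*k**2 + 20*k + 9))·t_k = k*(-4*k**3 - 2*k - 3).
s_(k+1) − s_k = -16*k**3 - 24*k**2 - 20*k - 9 = t_k.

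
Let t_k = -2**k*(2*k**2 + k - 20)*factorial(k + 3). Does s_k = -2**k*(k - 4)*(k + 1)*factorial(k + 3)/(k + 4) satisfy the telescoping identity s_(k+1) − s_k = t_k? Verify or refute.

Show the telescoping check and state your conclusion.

Invalid: residual 3*2**k*(2*k**3 + 9*k**2 - 17*k - 76)*factorial(k + 3)/((k + 4)*(k + 5)) ≠ 0.

s_(k+1) = -2**(k + 1)*(k - 3)*(k + 2)*factorial(k + 4)/(k + 5)
s_(k+1) − s_k = -2**k*(2*k**4 + 13*k**3 + 2*k**2 - 109*k - 172)*factorial(k + 3)/((k + 4)*(k + 5))
(s_(k+1) − s_k) − t_k = 3*2**k*(2*k**3 + 9*k**2 - 17*k - 76)*factorial(k + 3)/((k + 4)*(k + 5))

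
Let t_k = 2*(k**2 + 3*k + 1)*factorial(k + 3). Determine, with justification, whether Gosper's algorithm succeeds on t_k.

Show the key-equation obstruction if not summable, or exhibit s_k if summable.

t_(k+1)/t_k = (k + 4)*(3*k + (k + 1)**2 + 4)/(k**2 + 3*k + 1).
Factor: A=k + 4; B=1; C=k**2 + 3*k + 1.
Set up (k + 4)·f(k+1) − (1)·f(k) − (k**2 + 3*k + 1) = 0.
d = 1 from the (1,0,2) case.
Solve for f: f(k) = k - 1 (degree 1 ≤ 1).
Certificate R = B(k−1)f/C = (k - 1)/(k**2 + 3*k + 1) gives s_k = 2*(k - 1)*factorial(k + 3).
Verify: 2*(k**2 + 3*k + 1)*factorial(k + 3) matches t_k.

Yes. s_k = 2*(k - 1)*factorial(k + 3).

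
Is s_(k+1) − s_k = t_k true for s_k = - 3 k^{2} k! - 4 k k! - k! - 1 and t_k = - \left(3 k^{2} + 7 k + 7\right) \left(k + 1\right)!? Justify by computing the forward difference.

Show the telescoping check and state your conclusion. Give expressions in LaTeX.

valid (s_(k+1) − s_k reduces to t_k)

s_(k+1) = -3*k**3*factorial(k) - 13*k**2*factorial(k) - 18*k*factorial(k) - 8*factorial(k) - 1
s_(k+1) − s_k = -(3*k**2 + 7*k + 7)*factorial(k + 1)
(s_(k+1) − s_k) − t_k = 0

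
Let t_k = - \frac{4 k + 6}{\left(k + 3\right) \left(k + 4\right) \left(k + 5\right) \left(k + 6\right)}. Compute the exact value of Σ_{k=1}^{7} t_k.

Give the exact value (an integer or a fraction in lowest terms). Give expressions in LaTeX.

Σ = -329/8580

Step 1: r(k) = (k + 3)*(2*k + 5)/((k + 7)*(2*k + 3)).
Gosper form: A/B · C(k+1)/C(k) with A=k + 3, B=k + 7, C=k + 3/2.
f must satisfy (k + 3)·f(k+1) − (k + 6)·f(k) = k + 3/2.
Degrees (1,1,1) ⇒ d ≤ 3.
Solve for f: f(k) = k*(k**2 + 12*k + 17)/60 (degree 3 ≤ 3).
Certificate R = B(k−1)f/C = k*(k + 6)*(k**2 + 12*k + 17)/(30*(2*k + 3)) gives s_k = -k*(k**2 + 12*k + 17)/(15*(k + 3)*(k + 4)*(k + 5)).
Check: Δs_k = 2*(-2*k - 3)/(k**4 + 18*k**3 + 119*k**2 + 342*k + 360). ✓
Σ_(k=1)^(7) t_k = s_(8) − s_(1) = -118/2145 − (-1/60) = -329/8580.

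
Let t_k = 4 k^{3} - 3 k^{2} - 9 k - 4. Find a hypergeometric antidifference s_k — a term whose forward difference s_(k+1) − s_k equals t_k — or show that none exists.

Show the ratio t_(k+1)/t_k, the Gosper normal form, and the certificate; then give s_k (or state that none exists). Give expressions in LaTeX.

s_k = k^{2} \left(k^{2} - 3 k - 2\right)

t_(k+1)/t_k = (4*k**3 + 9*k**2 - 3*k - 12)/(4*k**3 - 3*k**2 - 9*k - 4).
Normal form (A,B,C) = (1, 1, k**3 - 3*k**2/4 - 9*k/4 - 1).
f must satisfy (1)·f(k+1) − (1)·f(k) = k**3 - 3*k**2/4 - 9*k/4 - 1.
From deg A=0, deg B=0, deg C=3: d=4.
Solving with deg f ≤ 4: f(k) = k**2*(k**2 - 3*k - 2)/4.
R(k) = B(k−1)·f(k)/C(k) = k**2*(k**2 - 3*k - 2)/(4*k**3 - 3*k**2 - 9*k - 4); s_k = R·t_k = k**2*(k**2 - 3*k - 2).
s_(k+1) − s_k = 4*k**3 - 3*k**2 - 9*k - 4 = t_k.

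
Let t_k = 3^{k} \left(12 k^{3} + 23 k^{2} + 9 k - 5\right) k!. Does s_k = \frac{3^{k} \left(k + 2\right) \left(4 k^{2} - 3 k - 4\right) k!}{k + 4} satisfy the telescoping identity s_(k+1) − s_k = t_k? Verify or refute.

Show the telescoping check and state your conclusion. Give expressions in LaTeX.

Invalid: residual - \frac{2 \cdot 3^{k} \left(12 k^{4} + 71 k^{3} + 97 k^{2} + 34 k - 16\right) k!}{\left(k + 4\right) \left(k + 5\right)} ≠ 0.

s_(k+1) = 3**(k + 1)*(k + 3)*(4*k**2 + 5*k - 3)*factorial(k + 1)/(k + 5)
s_(k+1) − s_k = 3**k*(12*k**5 + 107*k**4 + 314*k**3 + 342*k**2 + 67*k - 68)*factorial(k)/((k + 4)*(k + 5))
(s_(k+1) − s_k) − t_k = -2*3**k*(12*k**4 + 71*k**3 + 97*k**2 + 34*k - 16)*factorial(k)/((k + 4)*(k + 5))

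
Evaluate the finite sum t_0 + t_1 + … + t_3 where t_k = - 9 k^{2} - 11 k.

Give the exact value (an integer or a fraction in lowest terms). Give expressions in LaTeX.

t_(k+1)/t_k = (9*k**2 + 29*k + 20)/(k*(9*k + 11)).
Factor: A=1; B=1; C=k**2 + 11*k/9.
f must satisfy (1)·f(k+1) − (1)·f(k) = k**2 + 11*k/9.
Bound: deg f ≤ 3.
A polynomial solution: f(k) = k*(k - 1)*(3*k + 4)/9.
So s_k = (B(k−1)f/C)·t_k = ((k - 1)*(3*k + 4)/(9*k + 11))·t_k = k*(-3*k**2 - k + 4).
Verify: k*(-9*k - 11) matches t_k.
Sum = s_(4) − s_(0); s_(4) = -192, s_(0) = 0 ⇒ -192.

Σ = -192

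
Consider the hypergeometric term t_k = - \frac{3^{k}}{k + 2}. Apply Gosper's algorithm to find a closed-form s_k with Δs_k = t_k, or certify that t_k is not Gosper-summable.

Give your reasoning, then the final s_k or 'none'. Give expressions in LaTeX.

Compute t_(k+1)/t_k: get 3*(k + 2)/(k + 3).
Take A(k)=3*k + 6, B(k)=k + 3, C(k)=1.
f must satisfy (3*k + 6)·f(k+1) − (k + 2)·f(k) = 1.
From deg A=1, deg B=1, deg C=0: d=-1.
deg f ≤ -1 is impossible — no certificate.

none (Gosper's algorithm certifies no s_k)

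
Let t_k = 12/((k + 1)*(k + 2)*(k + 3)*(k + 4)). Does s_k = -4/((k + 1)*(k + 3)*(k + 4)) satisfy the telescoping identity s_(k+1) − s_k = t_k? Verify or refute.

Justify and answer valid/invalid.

s_(k+1) = -4/((k + 2)*(k + 4)*(k + 5))
s_(k+1) − s_k = 4*(3*k + 7)/(k**5 + 15*k**4 + 85*k**3 + 225*k**2 + 274*k + 120)
(s_(k+1) − s_k) − t_k = -32/(k**5 + 15*k**4 + 85*k**3 + 225*k**2 + 274*k + 120)

Invalid: residual -32/(k**5 + 15*k**4 + 85*k**3 + 225*k**2 + 274*k + 120) ≠ 0.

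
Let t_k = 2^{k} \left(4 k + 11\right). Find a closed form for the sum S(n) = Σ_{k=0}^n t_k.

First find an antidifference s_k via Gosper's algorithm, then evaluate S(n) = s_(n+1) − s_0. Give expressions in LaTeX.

S(n) = 8 \cdot 2^{n} n + 14 \cdot 2^{n} - 3

Step 1: r(k) = 2*(4*k + 15)/(4*k + 11).
A = 2, B = 1, C = k + 11/4.
Key eq: (2)·f(k+1) = (1)·f(k) + (k + 11/4).
d = 1 from the (0,0,1) case.
Solving with deg f ≤ 1: f(k) = (4*k + 3)/4.
R(k) = B(k−1)·f(k)/C(k) = (4*k + 3)/(4*k + 11); s_k = R·t_k = 2**k*(4*k + 3).
s_(k+1) − s_k = 2**k*(4*k + 11) = t_k.
Σ_(k=0)^n t_k = s_(n+1) − s_(0) = (2**(n + 1)*(4*n + 7)) − (3), i.e. 8*2**n*n + 14*2**n - 3.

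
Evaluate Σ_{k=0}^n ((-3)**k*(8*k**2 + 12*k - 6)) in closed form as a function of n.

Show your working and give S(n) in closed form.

Ratio r(k) = 3*(-4*k**2 - 14*k - 7)/(4*k**2 + 6*k - 3).
So A=-3 and B=1, with C=k**2 + 3*k/2 - 3/4.
Need (-3)·f(k+1) − (1)·f(k) = k**2 + 3*k/2 - 3/4.
Bound: deg f ≤ 2.
A polynomial solution: f(k) = -(2*k**2 - 3)/8.
R(k) = B(k−1)·f(k)/C(k) = -(2*k**2 - 3)/(2*(4*k**2 + 6*k - 3)); s_k = R·t_k = (-3)**k*(3 - 2*k**2).
Verify: (-3)**k*(8*k**2 + 12*k - 6) matches t_k.
s_(n+1) = (-3)**(n + 1)*(-2*n**2 - 4*n + 1) and s_(0) = 3, so S(n) = 6*(-3)**n*n**2 + 12*(-3)**n*n - 3*(-3)**n - 3.

S(n) = 6*(-3)**n*n**2 + 12*(-3)**n*n - 3*(-3)**n - 3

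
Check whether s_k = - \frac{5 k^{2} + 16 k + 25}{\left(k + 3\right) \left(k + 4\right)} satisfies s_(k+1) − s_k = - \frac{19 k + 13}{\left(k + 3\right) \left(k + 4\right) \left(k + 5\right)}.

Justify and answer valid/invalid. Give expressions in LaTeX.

valid (s_(k+1) − s_k reduces to t_k)

s_(k+1) = (-16*k - 5*(k + 1)**2 - 41)/((k + 4)*(k + 5))
s_(k+1) − s_k = (-19*k - 13)/(k**3 + 12*k**2 + 47*k + 60)
(s_(k+1) − s_k) − t_k = 0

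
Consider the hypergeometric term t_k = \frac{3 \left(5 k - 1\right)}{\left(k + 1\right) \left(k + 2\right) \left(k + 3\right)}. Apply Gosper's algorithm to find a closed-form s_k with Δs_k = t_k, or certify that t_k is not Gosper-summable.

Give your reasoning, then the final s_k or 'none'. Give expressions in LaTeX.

s_k = \frac{3 k \left(k - 2\right)}{\left(k + 1\right) \left(k + 2\right)}

r(k) = (k + 1)*(5*k + 4)/((k + 4)*(5*k - 1)) after simplifying.
Normal form (A,B,C) = (k + 1, k + 4, k - 1/5).
f must satisfy (k + 1)·f(k+1) − (k + 3)·f(k) = k - 1/5.
Degrees (1,1,1) ⇒ d ≤ 2.
A polynomial solution: f(k) = k*(k - 2)/5.
So s_k = (B(k−1)f/C)·t_k = (k*(k - 2)*(k + 3)/(5*k - 1))·t_k = 3*k*(k - 2)/((k + 1)*(k + 2)).
Check: Δs_k = 3*(5*k - 1)/(k**3 + 6*k**2 + 11*k + 6). ✓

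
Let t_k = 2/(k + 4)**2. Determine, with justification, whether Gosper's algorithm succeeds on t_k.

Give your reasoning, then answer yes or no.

No — the linear system for f has no solution.

Compute t_(k+1)/t_k: get (k + 4)**2/(k + 5)**2.
Normal form (A,B,C) = (k**2 + 8*k + 16, k**2 + 10*k + 25, 1).
f must satisfy (k**2 + 8*k + 16)·f(k+1) − (k**2 + 8*k + 16)·f(k) = 1.
Degrees (2,2,0) ⇒ d ≤ 0.
f = c0 ⇒ A·f(k+1) − B(k−1)·f(k) − C = -1. The system {-1 = 0} is inconsistent; no antidifference.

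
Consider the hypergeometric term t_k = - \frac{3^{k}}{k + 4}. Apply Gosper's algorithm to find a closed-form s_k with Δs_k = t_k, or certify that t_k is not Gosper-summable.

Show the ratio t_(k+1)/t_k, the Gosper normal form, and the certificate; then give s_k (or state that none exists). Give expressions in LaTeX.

Step 1: r(k) = 3*(k + 4)/(k + 5).
Normal form (A,B,C) = (3*k + 12, k + 5, 1).
Solve (3*k + 12)·f(k+1) − (k + 4)·f(k) = 1.
Degrees (1,1,0) ⇒ d ≤ -1.
d = -1 < 0 ⇒ no nonzero polynomial f; not summable.

none (Gosper's algorithm certifies no s_k)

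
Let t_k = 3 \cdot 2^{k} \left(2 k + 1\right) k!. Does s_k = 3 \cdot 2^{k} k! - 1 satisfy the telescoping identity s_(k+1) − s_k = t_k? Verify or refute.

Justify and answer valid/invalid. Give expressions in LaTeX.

s_(k+1) = 6*2**k*k*factorial(k) + 6*2**k*factorial(k) - 1
s_(k+1) − s_k = 3*2**k*(2*k + 1)*factorial(k)
(s_(k+1) − s_k) − t_k = 0

valid (s_(k+1) − s_k reduces to t_k)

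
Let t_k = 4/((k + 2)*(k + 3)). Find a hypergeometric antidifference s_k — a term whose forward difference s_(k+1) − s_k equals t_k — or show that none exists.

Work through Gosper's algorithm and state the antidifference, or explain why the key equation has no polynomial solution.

t_(k+1)/t_k = (k + 2)/(k + 4).
A = k + 2, B = k + 4, C = 1.
Solve (k + 2)·f(k+1) − (k + 3)·f(k) = 1.
Degrees (1,1,0) ⇒ d ≤ 1.
Coefficient equations give f(k) = k/2.
Then R = B(k−1)f/C = k*(k + 3)/2, so s_k = R(k)·t_k = 2*k/(k + 2).
Verify: 4/(k**2 + 5*k + 6) matches t_k.

s_k = 2*k/(k + 2)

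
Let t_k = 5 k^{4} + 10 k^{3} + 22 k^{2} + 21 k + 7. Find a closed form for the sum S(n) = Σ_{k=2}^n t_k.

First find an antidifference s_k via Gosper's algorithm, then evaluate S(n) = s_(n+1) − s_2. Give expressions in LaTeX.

S(n) = n^{5} + 5 n^{4} + 14 n^{3} + 24 n^{2} + 21 n - 65

The ratio is (5*k**4 + 30*k**3 + 82*k**2 + 115*k + 65)/(5*k**4 + 10*k**3 + 22*k**2 + 21*k + 7).
A = 1, B = 1, C = k**4 + 2*k**3 + 22*k**2/5 + 21*k/5 + 7/5.
f must satisfy (1)·f(k+1) − (1)·f(k) = k**4 + 2*k**3 + 22*k**2/5 + 21*k/5 + 7/5.
Bound: deg f ≤ 5.
Coefficient equations give f(k) = k**2*(k**3 + 4*k + 2)/5.
So s_k = (B(k−1)f/C)·t_k = (k**2*(k**3 + 4*k + 2)/(5*k**4 + 10*k**3 + 22*k**2 + 21*k + 7))·t_k = k**2*(k**3 + 4*k + 2).
Check: Δs_k = 5*k**4 + 10*k**3 + 22*k**2 + 21*k + 7. ✓
Telescope: S(n) = s_(n+1) − s_(2) = n**5 + 5*n**4 + 14*n**3 + 24*n**2 + 21*n + 7 − (72) = n**5 + 5*n**4 + 14*n**3 + 24*n**2 + 21*n - 65.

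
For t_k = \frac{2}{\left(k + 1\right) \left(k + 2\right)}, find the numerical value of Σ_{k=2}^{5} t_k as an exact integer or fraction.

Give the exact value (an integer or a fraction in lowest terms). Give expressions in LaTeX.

The ratio is (k + 1)/(k + 3).
Factor: A=k + 1; B=k + 3; C=1.
f must satisfy (k + 1)·f(k+1) − (k + 2)·f(k) = 1.
deg f ≤ 1 (via 1,1,0).
Solve for f: f(k) = k (degree 1 ≤ 1).
R(k) = B(k−1)·f(k)/C(k) = k*(k + 2); s_k = R·t_k = 2*k/(k + 1).
Δs = 2/(k**2 + 3*k + 2), as required.
Σ_(k=2)^(5) t_k = s_(6) − s_(2) = 12/7 − (4/3) = 8/21.

Σ = 8/21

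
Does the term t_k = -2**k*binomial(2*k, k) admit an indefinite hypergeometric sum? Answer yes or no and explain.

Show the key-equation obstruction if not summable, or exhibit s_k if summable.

Step 1: r(k) = 4*(2*k + 1)/(k + 1).
Take A(k)=8*k + 4, B(k)=k + 1, C(k)=1.
Need (8*k + 4)·f(k+1) − (k)·f(k) = 1.
deg f ≤ -1 (via 1,1,0).
Bound -1 < 0, so the key equation has no polynomial solution.

No; the degree bound rules out any f.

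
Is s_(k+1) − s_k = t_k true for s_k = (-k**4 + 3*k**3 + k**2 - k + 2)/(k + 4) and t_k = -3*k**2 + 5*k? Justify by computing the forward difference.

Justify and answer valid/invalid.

Invalid: residual 3*(2*k**3 + 11*k**2 - 23*k + 2)/(k**2 + 9*k + 20) ≠ 0.

s_(k+1) = (-k**4 - k**3 + 4*k**2 + 6*k + 4)/(k + 5)
s_(k+1) − s_k = (-3*k**4 - 16*k**3 + 18*k**2 + 31*k + 6)/(k**2 + 9*k + 20)
(s_(k+1) − s_k) − t_k = 3*(2*k**3 + 11*k**2 - 23*k + 2)/(k**2 + 9*k + 20)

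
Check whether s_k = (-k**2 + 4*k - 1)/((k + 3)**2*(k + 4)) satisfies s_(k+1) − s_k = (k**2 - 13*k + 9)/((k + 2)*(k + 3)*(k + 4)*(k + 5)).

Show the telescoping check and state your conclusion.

Invalid: residual (-2*k**3 + 9*k**2 + 49*k - 32)/(k**6 + 21*k**5 + 181*k**4 + 819*k**3 + 2050*k**2 + 2688*k + 1440) ≠ 0.

s_(k+1) = (4*k - (k + 1)**2 + 3)/((k + 4)**2*(k + 5))
s_(k+1) − s_k = (k**3 - 10*k**2 - 41*k + 38)/(k**5 + 19*k**4 + 143*k**3 + 533*k**2 + 984*k + 720)
(s_(k+1) − s_k) − t_k = (-2*k**3 + 9*k**2 + 49*k - 32)/(k**6 + 21*k**5 + 181*k**4 + 819*k**3 + 2050*k**2 + 2688*k + 1440)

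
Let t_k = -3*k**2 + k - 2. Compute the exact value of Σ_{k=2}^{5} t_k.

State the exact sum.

Compute t_(k+1)/t_k: get (-k + 3*(k + 1)**2 + 1)/(3*k**2 - k + 2).
So A=1 and B=1, with C=k**2 - k/3 + 2/3.
Need (1)·f(k+1) − (1)·f(k) = k**2 - k/3 + 2/3.
From deg A=0, deg B=0, deg C=2: d=3.
Solve for f: f(k) = k*(k**2 - 2*k + 3)/3 (degree 3 ≤ 3).
Certificate R = B(k−1)f/C = k*(k**2 - 2*k + 3)/(3*k**2 - k + 2) gives s_k = k*(-k**2 + 2*k - 3).
Δs = -3*k**2 + k - 2, as required.
Evaluate s at k=6 and k=2: -162 and -6; difference -156.

Σ = -156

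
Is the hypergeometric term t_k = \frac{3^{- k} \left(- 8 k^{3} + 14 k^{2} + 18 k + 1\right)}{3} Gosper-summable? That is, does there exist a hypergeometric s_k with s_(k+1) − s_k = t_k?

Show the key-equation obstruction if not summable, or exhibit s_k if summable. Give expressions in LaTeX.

Yes. s_k = 3^{- k} \left(4 k^{3} - k^{2} - 4 k - 1\right).

Ratio r(k) = (8*k**3 + 10*k**2 - 22*k - 25)/(3*(8*k**3 - 14*k**2 - 18*k - 1)).
Take A(k)=1/3, B(k)=1, C(k)=k**3 - 7*k**2/4 - 9*k/4 - 1/8.
f must satisfy (1/3)·f(k+1) − (1)·f(k) = k**3 - 7*k**2/4 - 9*k/4 - 1/8.
From deg A=0, deg B=0, deg C=3: d=3.
A polynomial solution: f(k) = -3*(4*k**3 - k**2 - 4*k - 1)/8.
Then R = B(k−1)f/C = -3*(4*k**3 - k**2 - 4*k - 1)/(8*k**3 - 14*k**2 - 18*k - 1), so s_k = R(k)·t_k = (4*k**3 - k**2 - 4*k - 1)/3**k.
Verify: (-8*k**3 + 14*k**2 + 18*k + 1)/(3*3**k) matches t_k.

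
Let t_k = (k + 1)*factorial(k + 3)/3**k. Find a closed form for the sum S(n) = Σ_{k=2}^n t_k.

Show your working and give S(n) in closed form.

S(n) = -40 + factorial(n + 4)/3**n

r(k) = (k + 2)*(k + 4)/(3*(k + 1)) after simplifying.
Take A(k)=k/3 + 4/3, B(k)=1, C(k)=k + 1.
Need (k/3 + 4/3)·f(k+1) − (1)·f(k) = k + 1.
Degrees (1,0,1) ⇒ d ≤ 0.
Match coefficients ⇒ f(k) = 3.
Get s_k = R·t_k = 3**(1 - k)*factorial(k + 3) with R(k) = B(k−1)f(k)/C(k) = 3/(k + 1).
Check: Δs_k = (k + 1)*factorial(k + 3)/3**k. ✓
s_(n+1) = factorial(n + 4)/3**n and s_(2) = 40, so S(n) = -40 + factorial(n + 4)/3**n.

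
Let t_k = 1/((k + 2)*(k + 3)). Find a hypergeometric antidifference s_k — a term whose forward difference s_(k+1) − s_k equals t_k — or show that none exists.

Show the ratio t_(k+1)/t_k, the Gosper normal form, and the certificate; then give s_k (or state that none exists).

The ratio is (k + 2)/(k + 4).
Factor: A=k + 2; B=k + 4; C=1.
Set up (k + 2)·f(k+1) − (k + 3)·f(k) − (1) = 0.
From deg A=1, deg B=1, deg C=0: d=1.
Solve for f: f(k) = k/2 (degree 1 ≤ 1).
So s_k = (B(k−1)f/C)·t_k = (k*(k + 3)/2)·t_k = k/(2*(k + 2)).
Check: Δs_k = 1/(k**2 + 5*k + 6). ✓

s_k = k/(2*(k + 2))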